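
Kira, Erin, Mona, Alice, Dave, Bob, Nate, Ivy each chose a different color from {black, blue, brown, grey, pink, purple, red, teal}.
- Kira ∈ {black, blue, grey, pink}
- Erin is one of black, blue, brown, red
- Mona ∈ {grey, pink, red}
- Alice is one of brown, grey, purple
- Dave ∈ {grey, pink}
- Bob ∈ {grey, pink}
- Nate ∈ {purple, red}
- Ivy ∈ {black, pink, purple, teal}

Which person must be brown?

Alice

The 8 variables draw from only 8 values {black, blue, brown, grey, pink, purple, red, teal}, so each is used; only Ivy can be teal, hence Ivy = teal.
Dave and Bob share exactly the 2 values {grey, pink}; by pigeonhole those values go to them, so strike grey, pink from Kira, Mona, Alice.
That leaves Mona = red. Eliminate red elsewhere: Erin, Nate.
That leaves Nate = purple. So Alice can't be purple.
So brown goes to Alice.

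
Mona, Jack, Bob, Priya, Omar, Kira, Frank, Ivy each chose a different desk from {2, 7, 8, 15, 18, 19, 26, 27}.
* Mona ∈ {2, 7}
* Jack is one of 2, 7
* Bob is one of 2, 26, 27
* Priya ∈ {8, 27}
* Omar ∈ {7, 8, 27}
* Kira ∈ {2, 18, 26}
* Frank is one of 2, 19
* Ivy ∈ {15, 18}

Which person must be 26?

Bob

Among the 8 variables, 15 fits only Ivy (and all 8 values in {2, 7, 8, 15, 18, 19, 26, 27} must be used), so Ivy = 15.
Among the 7 still-open variables, 18 fits only Kira (and all 7 values in {2, 7, 8, 18, 19, 26, 27} must be used), so Kira = 18.
Among the 6 still-open variables, 19 fits only Frank (and all 6 values in {2, 7, 8, 19, 26, 27} must be used), so Frank = 19.
Among the 5 still-open variables, 26 fits only Bob (and all 5 values in {2, 7, 8, 26, 27} must be used), so Bob = 26.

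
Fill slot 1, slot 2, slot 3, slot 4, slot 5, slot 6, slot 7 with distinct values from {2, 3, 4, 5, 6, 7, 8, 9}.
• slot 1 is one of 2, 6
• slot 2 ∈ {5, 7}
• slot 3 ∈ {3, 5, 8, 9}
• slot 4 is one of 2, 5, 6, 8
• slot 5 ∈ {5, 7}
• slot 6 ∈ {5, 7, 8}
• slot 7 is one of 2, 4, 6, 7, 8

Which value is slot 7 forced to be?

4

The 2 variables slot 2 and slot 5 are confined to {5, 7}, which locks those values in; drop them from slot 3, slot 4, slot 6, slot 7.
slot 6 has just one choice, so slot 6 = 8. Remove 8 from slot 3, slot 4, slot 7.
slot 1 and slot 4 share exactly the 2 values {2, 6}; by pigeonhole those values go to them, so strike 2, 6 from slot 7.
So slot 7 = 4.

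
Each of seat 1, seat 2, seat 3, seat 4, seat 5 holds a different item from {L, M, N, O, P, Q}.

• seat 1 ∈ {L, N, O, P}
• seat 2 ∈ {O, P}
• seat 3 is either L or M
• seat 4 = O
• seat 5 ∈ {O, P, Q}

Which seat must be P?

seat 2

seat 4 must be O (only option left). So seat 1, seat 2, seat 5 can't be O.
So P goes to seat 2.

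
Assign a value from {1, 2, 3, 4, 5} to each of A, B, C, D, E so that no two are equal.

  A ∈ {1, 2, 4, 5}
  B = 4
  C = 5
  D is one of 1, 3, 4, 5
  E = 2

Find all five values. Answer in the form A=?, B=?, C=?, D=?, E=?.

A=1, B=4, C=5, D=3, E=2

B must be 4 (only option left). Strike 4 from A, D.
That leaves C = 5. Strike 5 from A, D.
E has just one choice, so E = 2. Remove 2 from A.
That leaves A = 1. Strike 1 from D.
D must be 3 (only option left).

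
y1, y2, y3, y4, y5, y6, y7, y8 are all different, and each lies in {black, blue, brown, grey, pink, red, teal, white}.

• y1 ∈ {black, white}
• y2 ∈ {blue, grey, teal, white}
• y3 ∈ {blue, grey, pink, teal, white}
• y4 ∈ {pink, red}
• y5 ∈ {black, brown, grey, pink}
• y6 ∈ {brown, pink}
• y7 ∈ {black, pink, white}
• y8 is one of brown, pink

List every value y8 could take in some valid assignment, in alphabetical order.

The 8 variables draw from only 8 values {black, blue, brown, grey, pink, red, teal, white}, so each is used; only y4 can be red, hence y4 = red.
y6 and y8 share exactly the 2 values {brown, pink}; by pigeonhole those values go to them, so strike brown, pink from y3, y5, y7.
The 2 variables y1 and y7 are confined to {black, white}, which locks those values in; drop them from y2, y3, y5.
y5's domain is down to {grey}, so y5 = grey. Strike grey from y2, y3.
No further eliminations apply; y8 can still be any of brown, pink.

brown, pink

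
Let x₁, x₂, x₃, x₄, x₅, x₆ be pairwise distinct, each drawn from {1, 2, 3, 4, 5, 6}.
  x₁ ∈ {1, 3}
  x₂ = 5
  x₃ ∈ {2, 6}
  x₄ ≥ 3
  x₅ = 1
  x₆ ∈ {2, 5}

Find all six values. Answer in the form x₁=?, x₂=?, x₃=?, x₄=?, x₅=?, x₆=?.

x₁=3, x₂=5, x₃=6, x₄=4, x₅=1, x₆=2

x₂'s domain is down to {5}, so x₂ = 5. Strike 5 from x₄, x₆.
That leaves x₅ = 1. Strike 1 from x₁.
x₆ must be 2 (only option left). Strike 2 from x₃.
x₁ has just one choice, so x₁ = 3. Eliminate 3 elsewhere: x₄.
x₃'s domain is down to {6}, so x₃ = 6. So x₄ can't be 6.
x₄ has just one choice, so x₄ = 4.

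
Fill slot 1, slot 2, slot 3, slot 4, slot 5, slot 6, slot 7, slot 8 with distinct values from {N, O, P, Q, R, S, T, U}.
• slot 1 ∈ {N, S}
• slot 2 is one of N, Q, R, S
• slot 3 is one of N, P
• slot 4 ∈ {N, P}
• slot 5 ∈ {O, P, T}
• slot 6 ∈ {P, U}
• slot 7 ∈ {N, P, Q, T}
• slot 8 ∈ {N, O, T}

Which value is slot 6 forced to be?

The 8 variables together cover exactly {N, O, P, Q, R, S, T, U} — 8 values for 8 variables — and R appears only in slot 2's list, so slot 2 = R.
The 7 still-open variables together cover exactly {N, O, P, Q, S, T, U} — 7 values for 7 variables — and Q appears only in slot 7's list, so slot 7 = Q.
The 6 still-open variables draw from only 6 values {N, O, P, S, T, U}, so each is used; only slot 1 can be S, hence slot 1 = S.
The 5 still-open variables together cover exactly {N, O, P, T, U} — 5 values for 5 variables — and U appears only in slot 6's list, so slot 6 = U.

U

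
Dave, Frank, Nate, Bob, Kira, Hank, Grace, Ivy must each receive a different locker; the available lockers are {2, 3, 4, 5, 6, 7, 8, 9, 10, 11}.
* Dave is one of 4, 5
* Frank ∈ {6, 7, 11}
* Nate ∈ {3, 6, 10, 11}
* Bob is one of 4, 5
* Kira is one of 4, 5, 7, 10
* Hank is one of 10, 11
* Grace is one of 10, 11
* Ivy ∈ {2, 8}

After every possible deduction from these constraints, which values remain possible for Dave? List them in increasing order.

4, 5

The 2 variables Dave and Bob are confined to {4, 5}, which locks those values in; drop them from Kira.
Hank and Grace between them cover only {10, 11} — a naked pair. Remove those values from Frank, Nate, Kira.
That leaves Kira = 7. Remove 7 from Frank.
Frank's domain is down to {6}, so Frank = 6. Eliminate 6 elsewhere: Nate.
That leaves Nate = 3.
No further eliminations apply; Dave can still be any of 4, 5.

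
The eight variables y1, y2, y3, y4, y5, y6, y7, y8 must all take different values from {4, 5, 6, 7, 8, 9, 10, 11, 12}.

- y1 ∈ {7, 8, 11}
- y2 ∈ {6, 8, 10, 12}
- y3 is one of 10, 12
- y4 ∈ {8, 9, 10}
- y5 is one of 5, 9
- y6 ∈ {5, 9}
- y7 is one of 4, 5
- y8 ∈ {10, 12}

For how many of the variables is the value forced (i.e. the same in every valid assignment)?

y3 and y8 share exactly the 2 values {10, 12}; by pigeonhole those values go to them, so strike 10, 12 from y2, y4.
The 2 variables y5 and y6 are confined to {5, 9}, which locks those values in; drop them from y4, y7.
y4 has just one choice, so y4 = 8. Remove 8 from y1, y2.
y7 must be 4 (only option left).
y2's domain is down to {6}, so y2 = 6.
Determined: y2=6, y4=8, y7=4. The other variables each still have more than one consistent value. That makes 3.

3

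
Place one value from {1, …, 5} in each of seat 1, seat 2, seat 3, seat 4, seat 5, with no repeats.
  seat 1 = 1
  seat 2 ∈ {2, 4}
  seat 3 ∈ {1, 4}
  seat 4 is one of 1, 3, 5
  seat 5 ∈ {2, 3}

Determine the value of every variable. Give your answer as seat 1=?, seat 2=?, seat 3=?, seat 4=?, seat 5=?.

seat 1=1, seat 2=2, seat 3=4, seat 4=5, seat 5=3

seat 1 must be 1 (only option left). Eliminate 1 elsewhere: seat 3, seat 4.
That leaves seat 3 = 4. So seat 2 can't be 4.
That leaves seat 2 = 2. Remove 2 from seat 5.
seat 5 has just one choice, so seat 5 = 3. Eliminate 3 elsewhere: seat 4.
That leaves seat 4 = 5.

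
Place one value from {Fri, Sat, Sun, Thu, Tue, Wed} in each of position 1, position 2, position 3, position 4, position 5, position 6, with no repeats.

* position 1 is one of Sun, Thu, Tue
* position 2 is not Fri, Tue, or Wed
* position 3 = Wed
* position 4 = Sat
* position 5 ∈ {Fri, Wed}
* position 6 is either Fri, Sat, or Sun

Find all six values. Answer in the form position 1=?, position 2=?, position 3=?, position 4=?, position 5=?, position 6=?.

position 1=Tue, position 2=Thu, position 3=Wed, position 4=Sat, position 5=Fri, position 6=Sun

position 3's domain is down to {Wed}, so position 3 = Wed. Remove Wed from position 5.
position 4's domain is down to {Sat}, so position 4 = Sat. Eliminate Sat elsewhere: position 2, position 6.
position 5's domain is down to {Fri}, so position 5 = Fri. Strike Fri from position 6.
position 6 must be Sun (only option left). So position 1, position 2 can't be Sun.
position 2's domain is down to {Thu}, so position 2 = Thu. Eliminate Thu elsewhere: position 1.
position 1 must be Tue (only option left).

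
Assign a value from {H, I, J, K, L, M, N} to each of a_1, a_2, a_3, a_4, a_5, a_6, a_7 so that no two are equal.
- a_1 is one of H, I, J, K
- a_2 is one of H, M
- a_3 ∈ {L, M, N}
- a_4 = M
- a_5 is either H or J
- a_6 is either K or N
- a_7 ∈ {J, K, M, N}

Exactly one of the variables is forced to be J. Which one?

a_4 must be M (only option left). Strike M from a_2, a_3, a_7.
That leaves a_2 = H. Strike H from a_1, a_5.
So J goes to a_5.

a_5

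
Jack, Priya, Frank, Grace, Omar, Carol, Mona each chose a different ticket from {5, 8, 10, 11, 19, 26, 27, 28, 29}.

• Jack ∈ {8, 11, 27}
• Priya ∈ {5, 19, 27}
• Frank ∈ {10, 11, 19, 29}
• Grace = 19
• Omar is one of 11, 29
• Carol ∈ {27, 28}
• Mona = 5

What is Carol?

Grace must be 19 (only option left). So Priya, Frank can't be 19.
That leaves Mona = 5. Remove 5 from Priya.
That leaves Priya = 27. Strike 27 from Jack, Carol.
So Carol = 28.

28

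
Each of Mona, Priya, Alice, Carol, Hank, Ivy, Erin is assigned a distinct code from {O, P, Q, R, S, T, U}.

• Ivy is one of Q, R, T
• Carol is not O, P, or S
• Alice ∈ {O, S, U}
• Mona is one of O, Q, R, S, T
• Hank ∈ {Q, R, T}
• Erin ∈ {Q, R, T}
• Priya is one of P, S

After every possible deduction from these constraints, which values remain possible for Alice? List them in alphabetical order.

O, S

Among the 7 variables, P fits only Priya (and all 7 values in {O, P, Q, R, S, T, U} must be used), so Priya = P.
The 3 variables Hank, Ivy, Erin are confined to {Q, R, T}, which locks those values in; drop them from Mona, Carol.
Carol must be U (only option left). Strike U from Alice.
No further eliminations apply; Alice can still be any of O, S.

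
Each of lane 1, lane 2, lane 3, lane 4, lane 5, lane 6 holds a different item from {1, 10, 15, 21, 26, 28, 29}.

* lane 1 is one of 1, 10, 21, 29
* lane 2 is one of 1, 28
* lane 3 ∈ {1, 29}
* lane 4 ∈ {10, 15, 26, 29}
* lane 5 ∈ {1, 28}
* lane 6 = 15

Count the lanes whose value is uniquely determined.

lane 6's domain is down to {15}, so lane 6 = 15. Eliminate 15 elsewhere: lane 4.
The 2 variables lane 2 and lane 5 are confined to {1, 28}, which locks those values in; drop them from lane 1, lane 3.
lane 3 must be 29 (only option left). Strike 29 from lane 1, lane 4.
Determined: lane 3=29, lane 6=15. The other lanes each still have more than one consistent value. That makes 2.

2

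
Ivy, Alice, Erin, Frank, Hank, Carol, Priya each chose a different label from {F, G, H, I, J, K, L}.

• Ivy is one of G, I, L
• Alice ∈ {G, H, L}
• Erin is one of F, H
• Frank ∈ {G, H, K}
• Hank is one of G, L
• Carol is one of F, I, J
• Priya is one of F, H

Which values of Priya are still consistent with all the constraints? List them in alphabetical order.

F, H

The 7 variables draw from only 7 values {F, G, H, I, J, K, L}, so each is used; only Carol can be J, hence Carol = J.
The 6 still-open variables draw from only 6 values {F, G, H, I, K, L}, so each is used; only Ivy can be I, hence Ivy = I.
The 5 still-open variables together cover exactly {F, G, H, K, L} — 5 values for 5 variables — and K appears only in Frank's list, so Frank = K.
The 2 variables Erin and Priya are confined to {F, H}, which locks those values in; drop them from Alice.
No further eliminations apply; Priya can still be any of F, H.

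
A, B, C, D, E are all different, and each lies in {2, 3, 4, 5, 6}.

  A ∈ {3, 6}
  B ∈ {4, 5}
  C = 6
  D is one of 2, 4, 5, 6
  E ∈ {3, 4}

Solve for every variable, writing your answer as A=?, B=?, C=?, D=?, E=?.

A=3, B=5, C=6, D=2, E=4

C has just one choice, so C = 6. So A, D can't be 6.
A's domain is down to {3}, so A = 3. So E can't be 3.
That leaves E = 4. Strike 4 from B, D.
That leaves B = 5. Strike 5 from D.
D has just one choice, so D = 2.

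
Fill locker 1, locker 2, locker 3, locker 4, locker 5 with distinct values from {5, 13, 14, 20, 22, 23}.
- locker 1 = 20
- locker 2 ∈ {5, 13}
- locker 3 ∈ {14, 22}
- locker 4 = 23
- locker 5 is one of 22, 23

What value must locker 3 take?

14

locker 1 must be 20 (only option left).
locker 4's domain is down to {23}, so locker 4 = 23. Strike 23 from locker 5.
locker 5 must be 22 (only option left). Eliminate 22 elsewhere: locker 3.
So locker 3 = 14.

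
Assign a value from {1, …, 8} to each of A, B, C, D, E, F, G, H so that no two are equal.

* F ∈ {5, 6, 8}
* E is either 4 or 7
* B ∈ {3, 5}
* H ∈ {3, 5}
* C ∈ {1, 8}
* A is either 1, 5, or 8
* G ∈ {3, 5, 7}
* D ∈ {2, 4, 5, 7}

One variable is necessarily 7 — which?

G

The 8 variables together cover exactly {1, 2, 3, 4, 5, 6, 7, 8} — 8 values for 8 variables — and 2 appears only in D's list, so D = 2.
Among the 7 still-open variables, 4 fits only E (and all 7 values in {1, 3, 4, 5, 6, 7, 8} must be used), so E = 4.
Among the 6 still-open variables, 6 fits only F (and all 6 values in {1, 3, 5, 6, 7, 8} must be used), so F = 6.
The 5 still-open variables together cover exactly {1, 3, 5, 7, 8} — 5 values for 5 variables — and 7 appears only in G's list, so G = 7.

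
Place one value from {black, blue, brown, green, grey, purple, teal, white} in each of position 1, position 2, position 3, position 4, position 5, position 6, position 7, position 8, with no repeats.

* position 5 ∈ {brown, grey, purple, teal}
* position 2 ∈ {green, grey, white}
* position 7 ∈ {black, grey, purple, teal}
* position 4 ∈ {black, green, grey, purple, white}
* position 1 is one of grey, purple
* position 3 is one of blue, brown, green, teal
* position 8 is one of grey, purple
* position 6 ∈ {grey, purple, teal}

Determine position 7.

black

Among the 8 variables, blue fits only position 3 (and all 8 values in {black, blue, brown, green, grey, purple, teal, white} must be used), so position 3 = blue.
Among the 7 still-open variables, brown fits only position 5 (and all 7 values in {black, brown, green, grey, purple, teal, white} must be used), so position 5 = brown.
The 2 variables position 1 and position 8 are confined to {grey, purple}, which locks those values in; drop them from position 2, position 4, position 6, position 7.
position 6 has just one choice, so position 6 = teal. Strike teal from position 7.
So position 7 = black.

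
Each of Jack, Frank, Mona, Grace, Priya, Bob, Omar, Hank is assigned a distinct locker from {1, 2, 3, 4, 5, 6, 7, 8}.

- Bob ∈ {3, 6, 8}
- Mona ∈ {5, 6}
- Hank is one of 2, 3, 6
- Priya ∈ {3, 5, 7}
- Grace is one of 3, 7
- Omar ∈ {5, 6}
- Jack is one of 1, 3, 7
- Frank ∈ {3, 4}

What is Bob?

The 8 variables draw from only 8 values {1, 2, 3, 4, 5, 6, 7, 8}, so each is used; only Jack can be 1, hence Jack = 1.
The 7 still-open variables together cover exactly {2, 3, 4, 5, 6, 7, 8} — 7 values for 7 variables — and 2 appears only in Hank's list, so Hank = 2.
The 6 still-open variables draw from only 6 values {3, 4, 5, 6, 7, 8}, so each is used; only Frank can be 4, hence Frank = 4.
The 5 still-open variables draw from only 5 values {3, 5, 6, 7, 8}, so each is used; only Bob can be 8, hence Bob = 8.

8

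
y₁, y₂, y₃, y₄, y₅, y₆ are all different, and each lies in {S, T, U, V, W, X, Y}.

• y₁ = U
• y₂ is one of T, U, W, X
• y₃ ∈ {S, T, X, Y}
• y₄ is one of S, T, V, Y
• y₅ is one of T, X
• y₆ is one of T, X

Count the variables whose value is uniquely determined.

y₁ has just one choice, so y₁ = U. So y₂ can't be U.
The 2 variables y₅ and y₆ are confined to {T, X}, which locks those values in; drop them from y₂, y₃, y₄.
That leaves y₂ = W.
Determined: y₁=U, y₂=W. The other variables each still have more than one consistent value. That makes 2.

2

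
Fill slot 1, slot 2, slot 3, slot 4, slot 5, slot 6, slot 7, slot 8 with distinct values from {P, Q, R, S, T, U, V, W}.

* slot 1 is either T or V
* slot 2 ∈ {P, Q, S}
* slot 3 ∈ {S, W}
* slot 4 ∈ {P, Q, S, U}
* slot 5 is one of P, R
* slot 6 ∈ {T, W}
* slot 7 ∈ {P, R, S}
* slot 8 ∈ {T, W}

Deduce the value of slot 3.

The 8 variables draw from only 8 values {P, Q, R, S, T, U, V, W}, so each is used; only slot 4 can be U, hence slot 4 = U.
The 7 still-open variables draw from only 7 values {P, Q, R, S, T, V, W}, so each is used; only slot 2 can be Q, hence slot 2 = Q.
The 6 still-open variables together cover exactly {P, R, S, T, V, W} — 6 values for 6 variables — and V appears only in slot 1's list, so slot 1 = V.
The 2 variables slot 6 and slot 8 are confined to {T, W}, which locks those values in; drop them from slot 3.
So slot 3 = S.

S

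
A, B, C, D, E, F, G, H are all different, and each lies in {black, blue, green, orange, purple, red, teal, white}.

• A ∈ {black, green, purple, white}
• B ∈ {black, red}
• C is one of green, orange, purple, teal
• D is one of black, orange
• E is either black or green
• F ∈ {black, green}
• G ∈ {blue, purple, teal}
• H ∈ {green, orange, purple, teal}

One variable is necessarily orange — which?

D

The 8 variables together cover exactly {black, blue, green, orange, purple, red, teal, white} — 8 values for 8 variables — and blue appears only in G's list, so G = blue.
The 7 still-open variables draw from only 7 values {black, green, orange, purple, red, teal, white}, so each is used; only B can be red, hence B = red.
The 6 still-open variables together cover exactly {black, green, orange, purple, teal, white} — 6 values for 6 variables — and white appears only in A's list, so A = white.
E and F share exactly the 2 values {black, green}; by pigeonhole those values go to them, so strike black, green from C, D, H.
So orange goes to D.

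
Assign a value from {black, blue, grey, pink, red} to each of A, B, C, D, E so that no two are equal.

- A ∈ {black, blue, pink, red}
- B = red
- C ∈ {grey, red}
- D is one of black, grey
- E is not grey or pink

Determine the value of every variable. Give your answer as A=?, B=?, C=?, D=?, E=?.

B's domain is down to {red}, so B = red. Eliminate red elsewhere: A, C, E.
C's domain is down to {grey}, so C = grey. Strike grey from D.
D's domain is down to {black}, so D = black. Remove black from A, E.
E's domain is down to {blue}, so E = blue. Remove blue from A.
That leaves A = pink.

A=pink, B=red, C=grey, D=black, E=blue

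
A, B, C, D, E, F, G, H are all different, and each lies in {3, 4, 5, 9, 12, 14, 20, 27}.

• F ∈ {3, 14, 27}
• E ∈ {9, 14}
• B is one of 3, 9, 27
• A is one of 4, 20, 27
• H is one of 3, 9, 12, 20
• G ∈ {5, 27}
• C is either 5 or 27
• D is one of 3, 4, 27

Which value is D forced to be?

4

The 8 variables together cover exactly {3, 4, 5, 9, 12, 14, 20, 27} — 8 values for 8 variables — and 12 appears only in H's list, so H = 12.
Among the 7 still-open variables, 20 fits only A (and all 7 values in {3, 4, 5, 9, 14, 20, 27} must be used), so A = 20.
The 6 still-open variables together cover exactly {3, 4, 5, 9, 14, 27} — 6 values for 6 variables — and 4 appears only in D's list, so D = 4.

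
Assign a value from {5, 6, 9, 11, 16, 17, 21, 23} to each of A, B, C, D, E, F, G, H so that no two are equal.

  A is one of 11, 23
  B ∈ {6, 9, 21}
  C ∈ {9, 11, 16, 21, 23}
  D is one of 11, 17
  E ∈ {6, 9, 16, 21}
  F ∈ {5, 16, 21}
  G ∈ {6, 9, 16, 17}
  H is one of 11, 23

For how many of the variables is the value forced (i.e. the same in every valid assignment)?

The 8 variables together cover exactly {5, 6, 9, 11, 16, 17, 21, 23} — 8 values for 8 variables — and 5 appears only in F's list, so F = 5.
The 2 variables A and H are confined to {11, 23}, which locks those values in; drop them from C, D.
That leaves D = 17. Strike 17 from G.
Determined: D=17, F=5. The other variables each still have more than one consistent value. That makes 2.

2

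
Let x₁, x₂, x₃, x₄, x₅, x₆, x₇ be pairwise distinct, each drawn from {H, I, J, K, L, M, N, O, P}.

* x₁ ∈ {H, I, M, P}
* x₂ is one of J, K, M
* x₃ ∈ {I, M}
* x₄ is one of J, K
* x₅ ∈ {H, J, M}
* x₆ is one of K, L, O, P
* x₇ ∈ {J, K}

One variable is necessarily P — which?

x₁

x₄ and x₇ between them cover only {J, K} — a naked pair. Remove those values from x₂, x₅, x₆.
x₂ must be M (only option left). Remove M from x₁, x₃, x₅.
x₃ must be I (only option left). Strike I from x₁.
x₅ has just one choice, so x₅ = H. Eliminate H elsewhere: x₁.
So P goes to x₁.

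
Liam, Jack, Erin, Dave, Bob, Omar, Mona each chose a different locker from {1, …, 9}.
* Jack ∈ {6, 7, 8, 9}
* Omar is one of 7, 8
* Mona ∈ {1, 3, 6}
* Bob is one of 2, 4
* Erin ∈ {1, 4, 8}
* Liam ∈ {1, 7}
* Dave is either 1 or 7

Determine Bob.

2

Liam and Dave between them cover only {1, 7} — a naked pair. Remove those values from Jack, Erin, Omar, Mona.
That leaves Omar = 8. So Jack, Erin can't be 8.
Erin has just one choice, so Erin = 4. Remove 4 from Bob.
So Bob = 2.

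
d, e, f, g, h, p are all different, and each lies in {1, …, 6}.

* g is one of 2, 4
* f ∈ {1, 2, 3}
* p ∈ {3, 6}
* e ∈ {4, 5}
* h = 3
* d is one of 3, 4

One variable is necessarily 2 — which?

h must be 3 (only option left). Strike 3 from d, f, p.
p's domain is down to {6}, so p = 6.
That leaves d = 4. So e, g can't be 4.
So 2 goes to g.

g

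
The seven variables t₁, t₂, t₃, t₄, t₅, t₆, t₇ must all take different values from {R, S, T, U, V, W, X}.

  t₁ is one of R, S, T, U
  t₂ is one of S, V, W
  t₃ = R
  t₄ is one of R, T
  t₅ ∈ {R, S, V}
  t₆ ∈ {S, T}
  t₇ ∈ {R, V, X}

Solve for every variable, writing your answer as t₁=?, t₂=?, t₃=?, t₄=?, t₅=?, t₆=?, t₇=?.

t₁=U, t₂=W, t₃=R, t₄=T, t₅=V, t₆=S, t₇=X

t₃ has just one choice, so t₃ = R. Eliminate R elsewhere: t₁, t₄, t₅, t₇.
t₄ has just one choice, so t₄ = T. Eliminate T elsewhere: t₁, t₆.
t₆ has just one choice, so t₆ = S. Remove S from t₁, t₂, t₅.
t₁'s domain is down to {U}, so t₁ = U.
t₅'s domain is down to {V}, so t₅ = V. Eliminate V elsewhere: t₂, t₇.
That leaves t₇ = X.
That leaves t₂ = W.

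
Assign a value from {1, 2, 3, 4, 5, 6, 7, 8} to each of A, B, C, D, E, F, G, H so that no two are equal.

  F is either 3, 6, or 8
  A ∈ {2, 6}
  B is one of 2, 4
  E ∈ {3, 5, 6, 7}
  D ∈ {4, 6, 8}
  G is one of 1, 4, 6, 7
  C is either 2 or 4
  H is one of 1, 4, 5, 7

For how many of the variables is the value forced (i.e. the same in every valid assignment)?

B and C share exactly the 2 values {2, 4}; by pigeonhole those values go to them, so strike 2, 4 from A, D, G, H.
A has just one choice, so A = 6. Remove 6 from D, E, F, G.
D has just one choice, so D = 8. So F can't be 8.
F's domain is down to {3}, so F = 3. Remove 3 from E.
Determined: A=6, D=8, F=3. The other variables each still have more than one consistent value. That makes 3.

3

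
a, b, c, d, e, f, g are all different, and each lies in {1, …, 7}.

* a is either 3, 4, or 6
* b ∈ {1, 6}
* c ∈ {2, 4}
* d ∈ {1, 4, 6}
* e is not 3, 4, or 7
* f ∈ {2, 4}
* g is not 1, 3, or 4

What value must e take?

The 7 variables draw from only 7 values {1, 2, 3, 4, 5, 6, 7}, so each is used; only a can be 3, hence a = 3.
The 6 still-open variables together cover exactly {1, 2, 4, 5, 6, 7} — 6 values for 6 variables — and 7 appears only in g's list, so g = 7.
Among the 5 still-open variables, 5 fits only e (and all 5 values in {1, 2, 4, 5, 6} must be used), so e = 5.

5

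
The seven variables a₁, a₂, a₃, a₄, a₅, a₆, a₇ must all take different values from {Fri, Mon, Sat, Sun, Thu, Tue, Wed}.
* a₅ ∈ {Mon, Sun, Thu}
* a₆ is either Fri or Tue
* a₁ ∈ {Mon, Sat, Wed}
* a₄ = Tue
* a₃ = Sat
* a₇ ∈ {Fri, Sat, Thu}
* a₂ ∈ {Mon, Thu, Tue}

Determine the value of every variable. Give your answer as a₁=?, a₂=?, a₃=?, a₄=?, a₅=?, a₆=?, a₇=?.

a₃ has just one choice, so a₃ = Sat. Eliminate Sat elsewhere: a₁, a₇.
a₄ has just one choice, so a₄ = Tue. Strike Tue from a₂, a₆.
That leaves a₆ = Fri. So a₇ can't be Fri.
That leaves a₇ = Thu. Strike Thu from a₂, a₅.
a₂ must be Mon (only option left). Strike Mon from a₁, a₅.
That leaves a₅ = Sun.
a₁ has just one choice, so a₁ = Wed.

a₁=Wed, a₂=Mon, a₃=Sat, a₄=Tue, a₅=Sun, a₆=Fri, a₇=Thu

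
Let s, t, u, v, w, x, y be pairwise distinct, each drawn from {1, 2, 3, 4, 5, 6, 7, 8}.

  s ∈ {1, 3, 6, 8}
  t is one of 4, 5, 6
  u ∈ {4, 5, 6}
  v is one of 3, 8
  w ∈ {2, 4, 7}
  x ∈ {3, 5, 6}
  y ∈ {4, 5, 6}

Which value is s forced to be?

t, u, y between them cover only {4, 5, 6} — a naked triple. Remove those values from s, w, x.
x must be 3 (only option left). Strike 3 from s, v.
v has just one choice, so v = 8. So s can't be 8.
So s = 1.

1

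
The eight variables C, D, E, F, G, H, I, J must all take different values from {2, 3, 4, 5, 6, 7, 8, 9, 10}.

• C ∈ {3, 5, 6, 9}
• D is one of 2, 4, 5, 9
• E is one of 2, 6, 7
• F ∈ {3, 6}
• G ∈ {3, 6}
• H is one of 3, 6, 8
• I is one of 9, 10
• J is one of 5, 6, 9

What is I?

10

F and G share exactly the 2 values {3, 6}; by pigeonhole those values go to them, so strike 3, 6 from C, E, H, J.
H must be 8 (only option left).
The 2 variables C and J are confined to {5, 9}, which locks those values in; drop them from D, I.
So I = 10.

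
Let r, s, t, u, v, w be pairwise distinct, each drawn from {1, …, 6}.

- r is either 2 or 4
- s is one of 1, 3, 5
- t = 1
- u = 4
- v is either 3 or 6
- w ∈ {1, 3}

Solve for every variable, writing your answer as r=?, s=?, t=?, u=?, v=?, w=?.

t has just one choice, so t = 1. Eliminate 1 elsewhere: s, w.
u must be 4 (only option left). Remove 4 from r.
w must be 3 (only option left). Remove 3 from s, v.
r's domain is down to {2}, so r = 2.
s must be 5 (only option left).
v must be 6 (only option left).

r=2, s=5, t=1, u=4, v=6, w=3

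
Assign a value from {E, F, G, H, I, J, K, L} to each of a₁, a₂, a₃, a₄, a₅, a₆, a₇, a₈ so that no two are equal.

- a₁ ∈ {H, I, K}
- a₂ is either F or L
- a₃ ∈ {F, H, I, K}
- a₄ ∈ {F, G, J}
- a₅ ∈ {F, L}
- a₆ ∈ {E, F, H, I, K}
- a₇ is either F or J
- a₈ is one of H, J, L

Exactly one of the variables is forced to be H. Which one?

Among the 8 variables, E fits only a₆ (and all 8 values in {E, F, G, H, I, J, K, L} must be used), so a₆ = E.
The 7 still-open variables draw from only 7 values {F, G, H, I, J, K, L}, so each is used; only a₄ can be G, hence a₄ = G.
The 2 variables a₂ and a₅ are confined to {F, L}, which locks those values in; drop them from a₃, a₇, a₈.
a₇ has just one choice, so a₇ = J. So a₈ can't be J.
So H goes to a₈.

a₈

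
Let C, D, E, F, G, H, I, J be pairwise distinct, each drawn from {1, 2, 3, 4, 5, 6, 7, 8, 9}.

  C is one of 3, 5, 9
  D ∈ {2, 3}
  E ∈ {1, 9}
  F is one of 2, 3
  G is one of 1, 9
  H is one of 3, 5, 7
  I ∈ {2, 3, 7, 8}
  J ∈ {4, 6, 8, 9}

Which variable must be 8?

I

D and F between them cover only {2, 3} — a naked pair. Remove those values from C, H, I.
E and G between them cover only {1, 9} — a naked pair. Remove those values from C, J.
C must be 5 (only option left). Eliminate 5 elsewhere: H.
H's domain is down to {7}, so H = 7. So I can't be 7.
So 8 goes to I.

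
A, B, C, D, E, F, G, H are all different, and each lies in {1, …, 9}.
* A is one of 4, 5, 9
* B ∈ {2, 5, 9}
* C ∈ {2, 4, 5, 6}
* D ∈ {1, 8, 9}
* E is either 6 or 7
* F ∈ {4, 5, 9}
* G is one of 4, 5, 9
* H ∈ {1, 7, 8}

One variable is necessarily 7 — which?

The 3 variables A, F, G are confined to {4, 5, 9}, which locks those values in; drop them from B, C, D.
That leaves B = 2. Remove 2 from C.
That leaves C = 6. Eliminate 6 elsewhere: E.
So 7 goes to E.

E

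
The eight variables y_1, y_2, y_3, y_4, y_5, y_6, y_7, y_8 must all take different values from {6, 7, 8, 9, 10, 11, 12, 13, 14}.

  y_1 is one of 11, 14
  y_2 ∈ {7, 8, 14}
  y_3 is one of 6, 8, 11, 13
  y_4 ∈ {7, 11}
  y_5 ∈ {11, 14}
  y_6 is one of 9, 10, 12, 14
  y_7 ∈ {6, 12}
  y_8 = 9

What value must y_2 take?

y_8 must be 9 (only option left). Strike 9 from y_6.
y_1 and y_5 between them cover only {11, 14} — a naked pair. Remove those values from y_2, y_3, y_4, y_6.
y_4 must be 7 (only option left). So y_2 can't be 7.
So y_2 = 8.

8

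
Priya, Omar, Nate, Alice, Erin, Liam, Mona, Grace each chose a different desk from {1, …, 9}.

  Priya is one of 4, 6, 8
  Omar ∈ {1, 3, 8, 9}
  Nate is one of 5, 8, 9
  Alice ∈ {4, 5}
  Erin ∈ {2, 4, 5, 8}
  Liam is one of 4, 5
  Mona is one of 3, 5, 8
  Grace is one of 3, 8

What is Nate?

The 8 variables draw from only 8 values {1, 2, 3, 4, 5, 6, 8, 9}, so each is used; only Omar can be 1, hence Omar = 1.
The 7 still-open variables together cover exactly {2, 3, 4, 5, 6, 8, 9} — 7 values for 7 variables — and 2 appears only in Erin's list, so Erin = 2.
Among the 6 still-open variables, 6 fits only Priya (and all 6 values in {3, 4, 5, 6, 8, 9} must be used), so Priya = 6.
Among the 5 still-open variables, 9 fits only Nate (and all 5 values in {3, 4, 5, 8, 9} must be used), so Nate = 9.

9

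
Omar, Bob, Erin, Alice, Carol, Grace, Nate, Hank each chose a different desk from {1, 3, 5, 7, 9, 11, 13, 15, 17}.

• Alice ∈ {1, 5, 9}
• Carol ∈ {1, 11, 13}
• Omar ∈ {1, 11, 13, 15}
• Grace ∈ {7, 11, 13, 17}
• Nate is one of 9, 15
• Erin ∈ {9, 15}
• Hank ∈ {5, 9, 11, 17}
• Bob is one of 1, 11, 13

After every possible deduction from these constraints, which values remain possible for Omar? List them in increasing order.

1, 11, 13

The 8 variables together cover exactly {1, 5, 7, 9, 11, 13, 15, 17} — 8 values for 8 variables — and 7 appears only in Grace's list, so Grace = 7.
Among the 7 still-open variables, 17 fits only Hank (and all 7 values in {1, 5, 9, 11, 13, 15, 17} must be used), so Hank = 17.
The 6 still-open variables together cover exactly {1, 5, 9, 11, 13, 15} — 6 values for 6 variables — and 5 appears only in Alice's list, so Alice = 5.
Erin and Nate share exactly the 2 values {9, 15}; by pigeonhole those values go to them, so strike 9, 15 from Omar.
No further eliminations apply; Omar can still be any of 1, 11, 13.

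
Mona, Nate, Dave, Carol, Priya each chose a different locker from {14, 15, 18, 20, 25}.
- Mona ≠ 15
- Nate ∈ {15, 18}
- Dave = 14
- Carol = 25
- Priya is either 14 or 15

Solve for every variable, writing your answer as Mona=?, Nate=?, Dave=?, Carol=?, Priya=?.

Mona=20, Nate=18, Dave=14, Carol=25, Priya=15

Dave must be 14 (only option left). So Mona, Priya can't be 14.
Carol's domain is down to {25}, so Carol = 25. So Mona can't be 25.
Priya must be 15 (only option left). Remove 15 from Nate.
Nate's domain is down to {18}, so Nate = 18. Strike 18 from Mona.
That leaves Mona = 20.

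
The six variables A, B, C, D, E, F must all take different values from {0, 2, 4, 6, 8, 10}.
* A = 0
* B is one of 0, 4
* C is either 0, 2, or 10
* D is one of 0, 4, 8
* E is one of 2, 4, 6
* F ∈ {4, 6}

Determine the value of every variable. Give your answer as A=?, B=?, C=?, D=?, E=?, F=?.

A=0, B=4, C=10, D=8, E=2, F=6

A's domain is down to {0}, so A = 0. Remove 0 from B, C, D.
B's domain is down to {4}, so B = 4. Remove 4 from D, E, F.
D has just one choice, so D = 8.
F has just one choice, so F = 6. Remove 6 from E.
E has just one choice, so E = 2. Eliminate 2 elsewhere: C.
C's domain is down to {10}, so C = 10.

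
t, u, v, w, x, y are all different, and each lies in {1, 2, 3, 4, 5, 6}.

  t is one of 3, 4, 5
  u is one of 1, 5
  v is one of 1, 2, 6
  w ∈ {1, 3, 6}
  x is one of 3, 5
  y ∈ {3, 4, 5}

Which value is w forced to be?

The 6 variables draw from only 6 values {1, 2, 3, 4, 5, 6}, so each is used; only v can be 2, hence v = 2.
The 5 still-open variables draw from only 5 values {1, 3, 4, 5, 6}, so each is used; only w can be 6, hence w = 6.

6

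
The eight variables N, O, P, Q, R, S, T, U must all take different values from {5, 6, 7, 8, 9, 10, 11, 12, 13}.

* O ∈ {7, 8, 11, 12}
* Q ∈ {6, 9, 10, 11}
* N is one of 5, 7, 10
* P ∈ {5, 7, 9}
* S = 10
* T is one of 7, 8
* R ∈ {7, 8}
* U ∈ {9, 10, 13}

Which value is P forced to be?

9

S's domain is down to {10}, so S = 10. So N, Q, U can't be 10.
The 2 variables R and T are confined to {7, 8}, which locks those values in; drop them from N, O, P.
N must be 5 (only option left). So P can't be 5.
So P = 9.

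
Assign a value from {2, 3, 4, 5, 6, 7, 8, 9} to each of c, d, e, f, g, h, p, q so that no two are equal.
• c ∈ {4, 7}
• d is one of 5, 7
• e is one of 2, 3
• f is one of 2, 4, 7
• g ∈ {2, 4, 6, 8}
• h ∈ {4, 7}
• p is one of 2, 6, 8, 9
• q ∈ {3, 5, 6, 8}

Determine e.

3

Among the 8 variables, 9 fits only p (and all 8 values in {2, 3, 4, 5, 6, 7, 8, 9} must be used), so p = 9.
The 2 variables c and h are confined to {4, 7}, which locks those values in; drop them from d, f, g.
d has just one choice, so d = 5. Remove 5 from q.
f must be 2 (only option left). Strike 2 from e, g.
So e = 3.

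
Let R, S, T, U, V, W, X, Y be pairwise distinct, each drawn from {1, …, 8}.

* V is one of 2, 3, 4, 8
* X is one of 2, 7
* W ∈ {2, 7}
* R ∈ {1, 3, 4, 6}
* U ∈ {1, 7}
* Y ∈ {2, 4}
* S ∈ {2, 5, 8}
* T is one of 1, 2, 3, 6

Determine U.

1

The 8 variables draw from only 8 values {1, 2, 3, 4, 5, 6, 7, 8}, so each is used; only S can be 5, hence S = 5.
The 7 still-open variables draw from only 7 values {1, 2, 3, 4, 6, 7, 8}, so each is used; only V can be 8, hence V = 8.
W and X between them cover only {2, 7} — a naked pair. Remove those values from T, U, Y.
So U = 1.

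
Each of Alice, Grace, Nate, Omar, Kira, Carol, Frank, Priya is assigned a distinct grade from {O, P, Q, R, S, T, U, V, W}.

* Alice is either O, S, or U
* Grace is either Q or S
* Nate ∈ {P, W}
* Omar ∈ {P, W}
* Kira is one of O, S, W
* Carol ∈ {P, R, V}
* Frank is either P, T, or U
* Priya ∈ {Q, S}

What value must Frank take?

The 2 variables Grace and Priya are confined to {Q, S}, which locks those values in; drop them from Alice, Kira.
Nate and Omar between them cover only {P, W} — a naked pair. Remove those values from Kira, Carol, Frank.
Kira has just one choice, so Kira = O. Eliminate O elsewhere: Alice.
Alice must be U (only option left). Strike U from Frank.
So Frank = T.

T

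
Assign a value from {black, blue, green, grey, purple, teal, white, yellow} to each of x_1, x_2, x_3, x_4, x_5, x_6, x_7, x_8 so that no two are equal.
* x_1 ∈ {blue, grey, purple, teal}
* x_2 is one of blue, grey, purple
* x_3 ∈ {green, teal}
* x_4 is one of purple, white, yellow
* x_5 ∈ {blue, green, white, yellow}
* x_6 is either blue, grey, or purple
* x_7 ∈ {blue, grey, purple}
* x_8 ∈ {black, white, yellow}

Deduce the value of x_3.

Among the 8 variables, black fits only x_8 (and all 8 values in {black, blue, green, grey, purple, teal, white, yellow} must be used), so x_8 = black.
The 3 variables x_2, x_6, x_7 are confined to {blue, grey, purple}, which locks those values in; drop them from x_1, x_4, x_5.
x_1's domain is down to {teal}, so x_1 = teal. Strike teal from x_3.
So x_3 = green.

green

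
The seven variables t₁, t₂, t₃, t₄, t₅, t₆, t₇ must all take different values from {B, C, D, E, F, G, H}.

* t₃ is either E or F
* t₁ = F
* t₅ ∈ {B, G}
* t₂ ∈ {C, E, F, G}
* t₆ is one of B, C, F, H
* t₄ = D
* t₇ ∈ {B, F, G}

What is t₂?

t₁ must be F (only option left). Strike F from t₂, t₃, t₆, t₇.
t₃ has just one choice, so t₃ = E. Strike E from t₂.
t₄ must be D (only option left).
Among the 4 still-open variables, H fits only t₆ (and all 4 values in {B, C, G, H} must be used), so t₆ = H.
The 3 still-open variables draw from only 3 values {B, C, G}, so each is used; only t₂ can be C, hence t₂ = C.

C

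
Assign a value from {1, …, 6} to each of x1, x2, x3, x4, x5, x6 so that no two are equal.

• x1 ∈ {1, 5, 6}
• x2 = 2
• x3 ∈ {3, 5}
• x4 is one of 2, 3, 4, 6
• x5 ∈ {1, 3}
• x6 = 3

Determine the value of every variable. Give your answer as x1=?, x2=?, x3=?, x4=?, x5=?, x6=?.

x1=6, x2=2, x3=5, x4=4, x5=1, x6=3

x2 has just one choice, so x2 = 2. Remove 2 from x4.
x6 must be 3 (only option left). Eliminate 3 elsewhere: x3, x4, x5.
x3 has just one choice, so x3 = 5. So x1 can't be 5.
x5 must be 1 (only option left). Eliminate 1 elsewhere: x1.
That leaves x1 = 6. So x4 can't be 6.
x4 must be 4 (only option left).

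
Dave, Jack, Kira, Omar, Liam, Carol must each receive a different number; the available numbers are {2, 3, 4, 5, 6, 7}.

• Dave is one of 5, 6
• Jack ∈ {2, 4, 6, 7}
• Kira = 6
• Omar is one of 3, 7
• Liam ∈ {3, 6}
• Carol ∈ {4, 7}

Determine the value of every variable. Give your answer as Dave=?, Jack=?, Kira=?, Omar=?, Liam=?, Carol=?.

Dave=5, Jack=2, Kira=6, Omar=7, Liam=3, Carol=4

Kira's domain is down to {6}, so Kira = 6. Strike 6 from Dave, Jack, Liam.
Liam must be 3 (only option left). So Omar can't be 3.
Dave must be 5 (only option left).
Omar's domain is down to {7}, so Omar = 7. Eliminate 7 elsewhere: Jack, Carol.
That leaves Carol = 4. Remove 4 from Jack.
Jack has just one choice, so Jack = 2.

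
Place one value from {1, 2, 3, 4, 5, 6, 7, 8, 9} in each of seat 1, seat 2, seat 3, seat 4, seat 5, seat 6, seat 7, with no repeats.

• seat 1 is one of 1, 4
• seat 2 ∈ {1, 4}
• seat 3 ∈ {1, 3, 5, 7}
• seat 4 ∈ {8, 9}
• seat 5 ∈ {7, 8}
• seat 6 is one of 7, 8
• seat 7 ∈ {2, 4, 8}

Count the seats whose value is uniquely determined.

2

seat 1 and seat 2 between them cover only {1, 4} — a naked pair. Remove those values from seat 3, seat 7.
seat 5 and seat 6 between them cover only {7, 8} — a naked pair. Remove those values from seat 3, seat 4, seat 7.
seat 4 must be 9 (only option left).
seat 7 must be 2 (only option left).
Determined: seat 4=9, seat 7=2. The other seats each still have more than one consistent value. That makes 2.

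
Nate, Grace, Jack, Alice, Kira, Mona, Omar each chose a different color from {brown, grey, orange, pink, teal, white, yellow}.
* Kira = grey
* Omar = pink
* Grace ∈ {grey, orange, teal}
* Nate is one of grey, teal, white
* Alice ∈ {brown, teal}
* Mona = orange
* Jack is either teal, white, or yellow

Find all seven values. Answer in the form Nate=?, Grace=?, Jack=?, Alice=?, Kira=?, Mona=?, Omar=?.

Kira has just one choice, so Kira = grey. Strike grey from Nate, Grace.
Mona must be orange (only option left). Remove orange from Grace.
Omar has just one choice, so Omar = pink.
Grace's domain is down to {teal}, so Grace = teal. Remove teal from Nate, Jack, Alice.
Alice must be brown (only option left).
Nate's domain is down to {white}, so Nate = white. Strike white from Jack.
Jack's domain is down to {yellow}, so Jack = yellow.

Nate=white, Grace=teal, Jack=yellow, Alice=brown, Kira=grey, Mona=orange, Omar=pink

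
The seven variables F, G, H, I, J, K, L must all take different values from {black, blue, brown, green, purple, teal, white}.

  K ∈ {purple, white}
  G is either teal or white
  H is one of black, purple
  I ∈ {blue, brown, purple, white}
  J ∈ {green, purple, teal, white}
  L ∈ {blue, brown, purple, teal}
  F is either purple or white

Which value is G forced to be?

Among the 7 variables, black fits only H (and all 7 values in {black, blue, brown, green, purple, teal, white} must be used), so H = black.
The 6 still-open variables together cover exactly {blue, brown, green, purple, teal, white} — 6 values for 6 variables — and green appears only in J's list, so J = green.
F and K between them cover only {purple, white} — a naked pair. Remove those values from G, I, L.
So G = teal.

teal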